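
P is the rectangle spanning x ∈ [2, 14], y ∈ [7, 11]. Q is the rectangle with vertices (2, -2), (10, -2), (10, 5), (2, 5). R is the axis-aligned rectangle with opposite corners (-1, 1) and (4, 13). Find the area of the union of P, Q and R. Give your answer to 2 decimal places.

By inclusion–exclusion:
Individual areas: |P| = 48, |Q| = 56, |R| = 60.
|P∩Q| = 0 (no overlap).
|P∩R|: x∈[2,4], y∈[7,11] → 2·4 = 8.
|Q∩R|: x∈[2,4], y∈[1,5] → 2·4 = 8.
|P∩Q∩R| = 0.
|P ∪ Q ∪ R| = 164 − 16 + 0 = 148.00.

148.00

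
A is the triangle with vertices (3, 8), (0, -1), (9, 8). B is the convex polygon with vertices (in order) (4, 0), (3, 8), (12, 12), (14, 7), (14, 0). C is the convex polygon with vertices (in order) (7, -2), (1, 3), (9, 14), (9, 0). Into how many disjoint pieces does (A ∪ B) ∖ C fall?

4

(A ∪ B) ∖ C splits into 4 disjoint pieces (area 3.3241, area 4.2778, area 53, area 0.1674).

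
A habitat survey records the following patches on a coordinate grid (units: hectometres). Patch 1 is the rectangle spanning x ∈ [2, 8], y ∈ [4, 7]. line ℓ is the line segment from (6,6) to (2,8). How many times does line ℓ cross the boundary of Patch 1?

1

The segment meets the boundary at (4,7).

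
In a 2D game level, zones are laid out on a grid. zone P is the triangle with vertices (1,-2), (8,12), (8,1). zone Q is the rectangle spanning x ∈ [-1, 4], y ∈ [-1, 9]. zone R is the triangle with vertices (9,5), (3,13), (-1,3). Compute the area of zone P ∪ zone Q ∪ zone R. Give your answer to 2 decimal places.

98.46

By inclusion–exclusion:
Individual areas: |zone P| = 38.5, |zone Q| = 50, |zone R| = 46.
|zone P∩zone Q| = 6.1548.
|zone P∩zone R| = 9.5833.
|zone Q∩zone R| = 20.3.
|zone P∩zone Q∩zone R| = 0.
|zone P ∪ zone Q ∪ zone R| = 134.5 − 36.0381 + 0 = 98.46.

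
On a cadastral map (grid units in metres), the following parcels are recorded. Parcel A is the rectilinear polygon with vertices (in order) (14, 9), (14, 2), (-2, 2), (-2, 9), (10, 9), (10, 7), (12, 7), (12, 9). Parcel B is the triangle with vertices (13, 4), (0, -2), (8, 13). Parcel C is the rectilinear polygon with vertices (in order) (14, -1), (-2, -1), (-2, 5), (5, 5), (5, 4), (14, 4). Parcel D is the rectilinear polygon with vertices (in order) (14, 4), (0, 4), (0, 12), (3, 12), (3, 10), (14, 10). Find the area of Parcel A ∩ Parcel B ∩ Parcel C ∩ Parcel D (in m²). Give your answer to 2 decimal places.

1.53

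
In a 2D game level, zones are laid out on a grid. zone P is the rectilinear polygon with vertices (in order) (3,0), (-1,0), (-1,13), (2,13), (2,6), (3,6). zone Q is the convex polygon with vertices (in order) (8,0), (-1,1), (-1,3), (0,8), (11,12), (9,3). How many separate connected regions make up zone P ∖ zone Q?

zone P ∖ zone Q splits into 2 disjoint pieces (area 3.1111, area 16.7727).

2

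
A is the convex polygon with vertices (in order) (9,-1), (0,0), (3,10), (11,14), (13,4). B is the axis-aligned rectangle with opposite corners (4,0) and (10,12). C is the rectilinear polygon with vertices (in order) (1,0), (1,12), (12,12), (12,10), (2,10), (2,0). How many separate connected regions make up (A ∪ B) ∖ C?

(A ∪ B) ∖ C splits into 2 disjoint pieces (area 104.925, area 4.4).

2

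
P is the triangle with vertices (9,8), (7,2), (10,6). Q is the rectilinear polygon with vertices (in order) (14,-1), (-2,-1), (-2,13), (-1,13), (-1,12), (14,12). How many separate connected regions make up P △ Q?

P △ Q is a single connected region.

1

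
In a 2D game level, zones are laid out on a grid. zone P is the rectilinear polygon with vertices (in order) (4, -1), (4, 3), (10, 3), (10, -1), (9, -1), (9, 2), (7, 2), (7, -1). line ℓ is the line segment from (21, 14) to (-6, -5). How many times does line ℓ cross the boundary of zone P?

The segment meets the boundary at (4,2.037), (5.368,3).

2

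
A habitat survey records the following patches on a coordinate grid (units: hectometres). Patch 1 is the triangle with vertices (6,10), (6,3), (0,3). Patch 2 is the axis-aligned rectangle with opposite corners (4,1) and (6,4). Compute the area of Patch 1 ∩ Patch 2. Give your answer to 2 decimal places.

2.00

The intersection is the polygon with vertices (6,3), (4,3), (4,4), (6,4).
By the shoelace formula its area is 2.00.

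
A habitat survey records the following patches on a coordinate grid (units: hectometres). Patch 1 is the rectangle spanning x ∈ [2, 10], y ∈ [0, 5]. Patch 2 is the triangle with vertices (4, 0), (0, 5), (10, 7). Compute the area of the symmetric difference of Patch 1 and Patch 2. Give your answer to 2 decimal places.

32.57

|Patch 1| = 40, |Patch 2| = 29, |Patch 1∩Patch 2| = 18.2143.
|Patch 1 △ Patch 2| = |Patch 1| + |Patch 2| − 2·|Patch 1∩Patch 2| = 40 + 29 − 36.4286 = 32.57.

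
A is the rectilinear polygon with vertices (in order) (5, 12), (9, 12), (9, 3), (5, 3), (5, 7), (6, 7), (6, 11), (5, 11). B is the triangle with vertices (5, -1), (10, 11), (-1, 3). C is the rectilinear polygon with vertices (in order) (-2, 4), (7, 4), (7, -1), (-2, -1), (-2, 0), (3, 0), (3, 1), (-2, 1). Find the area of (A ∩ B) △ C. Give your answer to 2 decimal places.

52.28

|A ∩ B| = 16.0121.
|(A ∩ B) ∩ C| = 1.8667.
|(A ∩ B) △ C| = 16.0121 + 40 − 3.7333 = 52.28.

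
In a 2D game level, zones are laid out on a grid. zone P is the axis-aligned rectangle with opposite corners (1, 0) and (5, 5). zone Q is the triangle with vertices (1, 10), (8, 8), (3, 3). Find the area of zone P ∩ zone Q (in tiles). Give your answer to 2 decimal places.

The intersection is the polygon with vertices (5,5), (3,3), (2.429,5).
By the shoelace formula its area is 2.57.

2.57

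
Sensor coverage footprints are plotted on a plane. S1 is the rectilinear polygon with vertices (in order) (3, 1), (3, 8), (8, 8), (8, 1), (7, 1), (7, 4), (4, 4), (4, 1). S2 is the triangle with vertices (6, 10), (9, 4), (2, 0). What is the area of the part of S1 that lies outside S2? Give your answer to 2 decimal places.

9.21

|S1| = 26, |S1∩S2| = 16.7893.
|S1 ∖ S2| = |S1| − |S1∩S2| = 26 − 16.7893 = 9.21.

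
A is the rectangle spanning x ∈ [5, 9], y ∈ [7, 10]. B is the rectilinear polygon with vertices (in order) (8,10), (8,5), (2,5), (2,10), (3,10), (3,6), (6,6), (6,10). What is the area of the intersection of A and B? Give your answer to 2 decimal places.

6.00

The intersection is the polygon with vertices (8,10), (8,7), (6,7), (6,10).
By the shoelace formula its area is 6.00.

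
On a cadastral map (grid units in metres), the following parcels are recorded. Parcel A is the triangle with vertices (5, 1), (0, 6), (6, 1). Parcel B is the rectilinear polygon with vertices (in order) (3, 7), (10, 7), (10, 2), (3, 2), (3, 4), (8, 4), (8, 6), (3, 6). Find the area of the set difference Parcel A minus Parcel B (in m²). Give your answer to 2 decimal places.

|Parcel A| = 2.5, |Parcel A∩Parcel B| = 0.85.
|Parcel A ∖ Parcel B| = |Parcel A| − |Parcel A∩Parcel B| = 2.5 − 0.85 = 1.65.

1.65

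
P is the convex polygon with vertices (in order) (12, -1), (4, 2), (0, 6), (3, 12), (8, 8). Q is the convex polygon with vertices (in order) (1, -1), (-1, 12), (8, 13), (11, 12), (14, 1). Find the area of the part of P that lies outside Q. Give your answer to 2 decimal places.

2.11

|P| = 71, |P∩Q| = 68.888.
|P ∖ Q| = |P| − |P∩Q| = 71 − 68.888 = 2.11.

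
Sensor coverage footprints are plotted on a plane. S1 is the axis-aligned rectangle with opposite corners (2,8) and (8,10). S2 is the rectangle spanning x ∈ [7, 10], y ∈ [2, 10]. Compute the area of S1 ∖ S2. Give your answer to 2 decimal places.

10.00

|S1∩S2|: x∈[7,8], y∈[8,10] → 1·2 = 2.
|S1| = 12.
|S1 ∖ S2| = |S1| − |S1∩S2| = 12 − 2 = 10.00.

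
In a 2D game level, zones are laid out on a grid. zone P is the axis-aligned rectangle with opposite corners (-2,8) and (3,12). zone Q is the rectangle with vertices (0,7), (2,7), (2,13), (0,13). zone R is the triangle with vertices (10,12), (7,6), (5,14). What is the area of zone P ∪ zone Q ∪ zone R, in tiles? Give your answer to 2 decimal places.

By inclusion–exclusion:
Individual areas: |zone P| = 20, |zone Q| = 12, |zone R| = 18.
|zone P∩zone Q|: x∈[0,2], y∈[8,12] → 2·4 = 8.
|zone P∩zone R| = 0.
|zone Q∩zone R| = 0.
|zone P∩zone Q∩zone R| = 0.
|zone P ∪ zone Q ∪ zone R| = 50 − 8 + 0 = 42.00.

42.00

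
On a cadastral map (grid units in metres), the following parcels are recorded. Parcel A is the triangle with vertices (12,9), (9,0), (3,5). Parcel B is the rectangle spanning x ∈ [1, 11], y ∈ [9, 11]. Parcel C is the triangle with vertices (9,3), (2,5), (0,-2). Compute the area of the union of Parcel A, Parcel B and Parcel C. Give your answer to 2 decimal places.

By inclusion–exclusion:
Individual areas: |Parcel A| = 34.5, |Parcel B| = 20, |Parcel C| = 26.5.
|Parcel A∩Parcel B| = 0.
|Parcel A∩Parcel C| = 4.9774.
|Parcel B∩Parcel C| = 0.
|Parcel A∩Parcel B∩Parcel C| = 0.
|Parcel A ∪ Parcel B ∪ Parcel C| = 81 − 4.9774 + 0 = 76.02.

76.02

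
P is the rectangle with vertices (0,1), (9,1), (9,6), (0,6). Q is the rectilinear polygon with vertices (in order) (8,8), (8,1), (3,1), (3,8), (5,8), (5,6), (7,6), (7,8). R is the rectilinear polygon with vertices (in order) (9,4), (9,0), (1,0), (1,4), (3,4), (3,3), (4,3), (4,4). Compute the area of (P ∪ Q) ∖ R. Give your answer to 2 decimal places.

28.00

|P ∪ Q| = 51.
|(P ∪ Q) ∩ R| = 23.
|(P ∪ Q) ∖ R| = 51 − 23 = 28.00.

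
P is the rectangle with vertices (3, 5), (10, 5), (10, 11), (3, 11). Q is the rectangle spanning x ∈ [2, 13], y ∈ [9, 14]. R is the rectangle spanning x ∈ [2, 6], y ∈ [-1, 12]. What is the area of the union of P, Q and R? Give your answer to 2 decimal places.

By inclusion–exclusion:
Individual areas: |P| = 42, |Q| = 55, |R| = 52.
|P∩Q|: x∈[3,10], y∈[9,11] → 7·2 = 14.
|P∩R|: x∈[3,6], y∈[5,11] → 3·6 = 18.
|Q∩R|: x∈[2,6], y∈[9,12] → 4·3 = 12.
|P∩Q∩R| = 6.
|P ∪ Q ∪ R| = 149 − 44 + 6 = 111.00.

111.00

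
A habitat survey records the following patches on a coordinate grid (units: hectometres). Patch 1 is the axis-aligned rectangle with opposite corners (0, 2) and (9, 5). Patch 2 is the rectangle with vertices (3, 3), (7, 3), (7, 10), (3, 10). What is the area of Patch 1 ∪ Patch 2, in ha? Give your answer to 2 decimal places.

By inclusion–exclusion:
Individual areas: |Patch 1| = 27, |Patch 2| = 28.
|Patch 1∩Patch 2|: x∈[3,7], y∈[3,5] → 4·2 = 8.
|Patch 1 ∪ Patch 2| = 55 − 8 = 47.00.

47.00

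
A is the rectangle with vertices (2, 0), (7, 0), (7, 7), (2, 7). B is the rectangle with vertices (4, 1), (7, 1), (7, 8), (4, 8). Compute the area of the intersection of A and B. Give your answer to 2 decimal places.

|A∩B|: x∈[4,7], y∈[1,7] → 3·6 = 18.

18.00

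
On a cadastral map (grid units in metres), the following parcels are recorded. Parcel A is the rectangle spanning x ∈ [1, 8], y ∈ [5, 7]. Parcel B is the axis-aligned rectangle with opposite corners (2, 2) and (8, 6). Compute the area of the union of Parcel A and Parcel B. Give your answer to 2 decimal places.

By inclusion–exclusion:
Individual areas: |Parcel A| = 14, |Parcel B| = 24.
|Parcel A∩Parcel B|: x∈[2,8], y∈[5,6] → 6·1 = 6.
|Parcel A ∪ Parcel B| = 38 − 6 = 32.00.

32.00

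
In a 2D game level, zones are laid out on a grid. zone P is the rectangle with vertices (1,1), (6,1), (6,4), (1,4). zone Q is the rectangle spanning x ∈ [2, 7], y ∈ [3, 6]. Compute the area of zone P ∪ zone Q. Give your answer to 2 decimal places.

26.00

By inclusion–exclusion:
Individual areas: |zone P| = 15, |zone Q| = 15.
|zone P∩zone Q|: x∈[2,6], y∈[3,4] → 4·1 = 4.
|zone P ∪ zone Q| = 30 − 4 = 26.00.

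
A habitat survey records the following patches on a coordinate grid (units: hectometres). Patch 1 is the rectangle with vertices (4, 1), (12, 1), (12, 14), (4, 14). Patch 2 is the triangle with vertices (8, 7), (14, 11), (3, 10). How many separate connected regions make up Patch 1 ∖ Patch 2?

2

Patch 1 ∖ Patch 2 splits into 2 disjoint pieces (area 58.1333, area 28.3636).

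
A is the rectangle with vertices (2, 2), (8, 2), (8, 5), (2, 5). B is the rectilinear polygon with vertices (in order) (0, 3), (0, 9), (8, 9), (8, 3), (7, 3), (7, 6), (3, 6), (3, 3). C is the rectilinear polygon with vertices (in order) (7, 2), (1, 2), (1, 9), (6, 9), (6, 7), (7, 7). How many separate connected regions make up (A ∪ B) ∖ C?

(A ∪ B) ∖ C splits into 2 disjoint pieces (area 9, area 6).

2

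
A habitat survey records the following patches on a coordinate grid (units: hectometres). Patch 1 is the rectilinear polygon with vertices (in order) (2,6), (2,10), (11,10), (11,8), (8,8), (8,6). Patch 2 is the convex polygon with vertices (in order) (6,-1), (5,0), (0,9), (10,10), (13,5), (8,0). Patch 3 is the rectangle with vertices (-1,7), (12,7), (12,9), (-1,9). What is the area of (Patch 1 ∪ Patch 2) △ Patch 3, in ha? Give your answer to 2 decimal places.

|Patch 1 ∪ Patch 2| = 88.0333.
|(Patch 1 ∪ Patch 2) ∩ Patch 3| = 21.4222.
|(Patch 1 ∪ Patch 2) △ Patch 3| = 88.0333 + 26 − 42.8444 = 71.19.

71.19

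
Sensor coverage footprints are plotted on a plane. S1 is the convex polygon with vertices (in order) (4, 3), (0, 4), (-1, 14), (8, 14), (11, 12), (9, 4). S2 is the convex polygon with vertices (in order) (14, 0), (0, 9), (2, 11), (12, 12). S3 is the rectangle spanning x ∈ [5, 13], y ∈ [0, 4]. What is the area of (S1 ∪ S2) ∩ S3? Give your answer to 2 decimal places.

The region (S1 ∪ S2) ∩ S3 is the polygon with vertices (8.068,3.814), (5,3.2), (5,4), (13,4), (13,0.643).
By the shoelace formula its area is 10.25.

10.25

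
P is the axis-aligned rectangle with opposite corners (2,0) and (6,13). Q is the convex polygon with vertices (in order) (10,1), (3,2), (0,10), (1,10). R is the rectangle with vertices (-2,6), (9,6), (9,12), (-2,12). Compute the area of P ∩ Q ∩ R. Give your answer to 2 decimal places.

The intersection is the polygon with vertices (2,9), (5,6), (2,6).
By the shoelace formula its area is 4.50.

4.50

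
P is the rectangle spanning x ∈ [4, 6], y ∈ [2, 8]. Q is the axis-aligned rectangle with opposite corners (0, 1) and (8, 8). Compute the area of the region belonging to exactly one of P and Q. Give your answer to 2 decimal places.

44.00

|P∩Q|: x∈[4,6], y∈[2,8] → 2·6 = 12.
|P △ Q| = |P| + |Q| − 2·|P∩Q| = 12 + 56 − 24 = 44.00.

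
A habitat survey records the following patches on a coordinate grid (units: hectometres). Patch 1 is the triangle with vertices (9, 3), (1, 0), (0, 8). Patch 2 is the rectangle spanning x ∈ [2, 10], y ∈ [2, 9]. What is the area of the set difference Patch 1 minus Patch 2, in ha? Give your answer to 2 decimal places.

|Patch 1| = 33.5, |Patch 1∩Patch 2| = 19.2778.
|Patch 1 ∖ Patch 2| = |Patch 1| − |Patch 1∩Patch 2| = 33.5 − 19.2778 = 14.22.

14.22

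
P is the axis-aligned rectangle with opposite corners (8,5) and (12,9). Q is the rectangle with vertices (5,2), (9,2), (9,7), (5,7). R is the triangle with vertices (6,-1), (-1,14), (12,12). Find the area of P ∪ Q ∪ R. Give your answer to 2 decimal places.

By inclusion–exclusion:
Individual areas: |P| = 16, |Q| = 20, |R| = 90.5.
|P∩Q|: x∈[8,9], y∈[5,7] → 1·2 = 2.
|P∩R| = 6.7692.
|Q∩R| = 17.1731.
|P∩Q∩R| = 1.9423.
|P ∪ Q ∪ R| = 126.5 − 25.9423 + 1.9423 = 102.50.

102.50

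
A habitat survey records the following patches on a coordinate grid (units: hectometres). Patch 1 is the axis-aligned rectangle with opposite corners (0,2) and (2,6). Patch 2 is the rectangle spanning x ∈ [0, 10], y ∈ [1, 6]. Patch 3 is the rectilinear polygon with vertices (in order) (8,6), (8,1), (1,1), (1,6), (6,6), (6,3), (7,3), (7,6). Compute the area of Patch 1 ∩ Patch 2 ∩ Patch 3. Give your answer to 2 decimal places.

4.00

The intersection is the polygon with vertices (1,2), (1,6), (2,6), (2,2).
By the shoelace formula its area is 4.00.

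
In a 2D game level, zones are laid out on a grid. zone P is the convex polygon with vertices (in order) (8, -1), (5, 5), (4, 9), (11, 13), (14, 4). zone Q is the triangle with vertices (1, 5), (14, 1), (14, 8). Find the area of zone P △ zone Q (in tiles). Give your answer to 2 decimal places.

57.15

|zone P| = 80.5, |zone Q| = 45.5, |zone P∩zone Q| = 34.4254.
|zone P △ zone Q| = |zone P| + |zone Q| − 2·|zone P∩zone Q| = 80.5 + 45.5 − 68.8509 = 57.15.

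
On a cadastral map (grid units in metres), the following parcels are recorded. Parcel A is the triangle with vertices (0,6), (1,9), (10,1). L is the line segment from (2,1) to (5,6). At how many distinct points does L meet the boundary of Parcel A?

2

The segment meets the boundary at (3.846,4.077), (4.783,5.638).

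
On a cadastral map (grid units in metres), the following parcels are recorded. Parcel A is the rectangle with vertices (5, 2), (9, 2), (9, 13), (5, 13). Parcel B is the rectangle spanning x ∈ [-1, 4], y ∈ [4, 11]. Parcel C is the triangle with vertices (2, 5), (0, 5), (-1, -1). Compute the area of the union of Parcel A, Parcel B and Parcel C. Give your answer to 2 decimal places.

By inclusion–exclusion:
Individual areas: |Parcel A| = 44, |Parcel B| = 35, |Parcel C| = 6.
|Parcel A∩Parcel B| = 0 (no overlap).
|Parcel A∩Parcel C| = 0.
|Parcel B∩Parcel C| = 1.8333.
|Parcel A∩Parcel B∩Parcel C| = 0.
|Parcel A ∪ Parcel B ∪ Parcel C| = 85 − 1.8333 + 0 = 83.17.

83.17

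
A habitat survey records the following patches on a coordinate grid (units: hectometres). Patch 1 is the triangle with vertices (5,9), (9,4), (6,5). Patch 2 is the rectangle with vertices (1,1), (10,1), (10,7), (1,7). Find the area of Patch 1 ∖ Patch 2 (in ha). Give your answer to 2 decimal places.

|Patch 1| = 5.5, |Patch 1∩Patch 2| = 4.4.
|Patch 1 ∖ Patch 2| = |Patch 1| − |Patch 1∩Patch 2| = 5.5 − 4.4 = 1.10.

1.10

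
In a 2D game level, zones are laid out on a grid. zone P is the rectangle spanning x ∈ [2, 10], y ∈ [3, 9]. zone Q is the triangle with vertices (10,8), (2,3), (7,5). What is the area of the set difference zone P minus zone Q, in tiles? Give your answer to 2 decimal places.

|zone P| = 48, |zone P∩zone Q| = 4.5.
|zone P ∖ zone Q| = |zone P| − |zone P∩zone Q| = 48 − 4.5 = 43.50.

43.50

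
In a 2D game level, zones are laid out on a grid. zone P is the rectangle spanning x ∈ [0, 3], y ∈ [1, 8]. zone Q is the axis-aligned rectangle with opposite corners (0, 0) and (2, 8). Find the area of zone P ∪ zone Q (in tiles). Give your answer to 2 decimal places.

23.00

By inclusion–exclusion:
Individual areas: |zone P| = 21, |zone Q| = 16.
|zone P∩zone Q|: x∈[0,2], y∈[1,8] → 2·7 = 14.
|zone P ∪ zone Q| = 37 − 14 = 23.00.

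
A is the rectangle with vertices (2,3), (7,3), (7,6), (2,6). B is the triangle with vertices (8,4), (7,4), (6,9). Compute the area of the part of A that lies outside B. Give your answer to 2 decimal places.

|A| = 15, |A∩B| = 0.4.
|A ∖ B| = |A| − |A∩B| = 15 − 0.4 = 14.60.

14.60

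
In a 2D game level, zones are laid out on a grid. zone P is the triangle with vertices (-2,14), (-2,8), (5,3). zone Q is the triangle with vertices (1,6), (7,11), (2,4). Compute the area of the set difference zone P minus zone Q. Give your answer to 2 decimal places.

18.24

|zone P| = 21, |zone P∩zone Q| = 2.7599.
|zone P ∖ zone Q| = |zone P| − |zone P∩zone Q| = 21 − 2.7599 = 18.24.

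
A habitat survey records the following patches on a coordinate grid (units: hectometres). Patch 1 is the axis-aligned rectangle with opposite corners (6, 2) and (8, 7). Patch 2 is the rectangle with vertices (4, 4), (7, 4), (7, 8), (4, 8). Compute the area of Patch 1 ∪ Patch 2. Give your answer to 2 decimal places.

By inclusion–exclusion:
Individual areas: |Patch 1| = 10, |Patch 2| = 12.
|Patch 1∩Patch 2|: x∈[6,7], y∈[4,7] → 1·3 = 3.
|Patch 1 ∪ Patch 2| = 22 − 3 = 19.00.

19.00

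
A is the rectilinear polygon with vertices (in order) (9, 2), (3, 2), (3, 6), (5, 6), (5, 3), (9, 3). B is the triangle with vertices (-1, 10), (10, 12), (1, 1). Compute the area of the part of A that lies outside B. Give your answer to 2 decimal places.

|A| = 12, |A∩B| = 2.6667.
|A ∖ B| = |A| − |A∩B| = 12 − 2.6667 = 9.33.

9.33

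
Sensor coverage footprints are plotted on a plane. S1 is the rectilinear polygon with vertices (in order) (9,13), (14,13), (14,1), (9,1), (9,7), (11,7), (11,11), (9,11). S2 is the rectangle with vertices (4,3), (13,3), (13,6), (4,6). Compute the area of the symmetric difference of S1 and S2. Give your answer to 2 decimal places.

55.00

|S1| = 52, |S2| = 27, |S1∩S2| = 12.
|S1 △ S2| = |S1| + |S2| − 2·|S1∩S2| = 52 + 27 − 24 = 55.00.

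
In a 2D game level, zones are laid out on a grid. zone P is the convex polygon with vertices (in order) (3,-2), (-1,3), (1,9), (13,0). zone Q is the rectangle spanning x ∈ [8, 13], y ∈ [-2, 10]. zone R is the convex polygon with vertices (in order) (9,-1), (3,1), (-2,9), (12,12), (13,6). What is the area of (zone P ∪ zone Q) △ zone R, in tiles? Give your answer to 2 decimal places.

81.93

|zone P ∪ zone Q| = 122.125.
|(zone P ∪ zone Q) ∩ zone R| = 80.596.
|(zone P ∪ zone Q) △ zone R| = 122.125 + 121 − 161.192 = 81.93.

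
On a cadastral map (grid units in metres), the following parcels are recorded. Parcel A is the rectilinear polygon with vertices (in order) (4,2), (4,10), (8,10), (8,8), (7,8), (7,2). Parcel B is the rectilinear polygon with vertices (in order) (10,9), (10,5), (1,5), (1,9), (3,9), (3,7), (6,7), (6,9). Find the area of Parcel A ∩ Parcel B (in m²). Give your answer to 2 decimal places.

The intersection is the polygon with vertices (4,7), (6,7), (6,9), (8,9), (8,8), (7,8), (7,5), (4,5).
By the shoelace formula its area is 9.00.

9.00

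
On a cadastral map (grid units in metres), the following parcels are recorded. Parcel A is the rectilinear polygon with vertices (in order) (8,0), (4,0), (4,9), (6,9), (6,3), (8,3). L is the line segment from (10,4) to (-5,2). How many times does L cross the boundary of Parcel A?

2

The segment meets the boundary at (4,3.2), (6,3.467).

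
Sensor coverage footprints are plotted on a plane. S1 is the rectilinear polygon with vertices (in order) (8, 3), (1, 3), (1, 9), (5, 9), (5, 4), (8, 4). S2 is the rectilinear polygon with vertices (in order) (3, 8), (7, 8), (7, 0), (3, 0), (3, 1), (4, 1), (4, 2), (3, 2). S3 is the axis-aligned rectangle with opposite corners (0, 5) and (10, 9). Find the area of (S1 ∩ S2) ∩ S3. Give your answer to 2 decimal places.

The region (S1 ∩ S2) ∩ S3 is the polygon with vertices (3,8), (5,8), (5,5), (3,5).
By the shoelace formula its area is 6.00.

6.00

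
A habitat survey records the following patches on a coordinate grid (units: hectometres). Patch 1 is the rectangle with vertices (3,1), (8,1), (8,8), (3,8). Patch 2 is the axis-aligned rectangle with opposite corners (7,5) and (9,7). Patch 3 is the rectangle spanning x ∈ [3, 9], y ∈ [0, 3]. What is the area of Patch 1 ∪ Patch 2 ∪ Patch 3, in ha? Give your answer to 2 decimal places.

45.00

By inclusion–exclusion:
Individual areas: |Patch 1| = 35, |Patch 2| = 4, |Patch 3| = 18.
|Patch 1∩Patch 2|: x∈[7,8], y∈[5,7] → 1·2 = 2.
|Patch 1∩Patch 3|: x∈[3,8], y∈[1,3] → 5·2 = 10.
|Patch 2∩Patch 3| = 0 (no overlap).
|Patch 1∩Patch 2∩Patch 3| = 0.
|Patch 1 ∪ Patch 2 ∪ Patch 3| = 57 − 12 + 0 = 45.00.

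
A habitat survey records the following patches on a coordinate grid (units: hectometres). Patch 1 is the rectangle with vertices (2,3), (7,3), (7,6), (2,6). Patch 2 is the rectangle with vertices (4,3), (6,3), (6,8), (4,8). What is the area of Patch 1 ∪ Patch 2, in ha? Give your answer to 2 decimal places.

By inclusion–exclusion:
Individual areas: |Patch 1| = 15, |Patch 2| = 10.
|Patch 1∩Patch 2|: x∈[4,6], y∈[3,6] → 2·3 = 6.
|Patch 1 ∪ Patch 2| = 25 − 6 = 19.00.

19.00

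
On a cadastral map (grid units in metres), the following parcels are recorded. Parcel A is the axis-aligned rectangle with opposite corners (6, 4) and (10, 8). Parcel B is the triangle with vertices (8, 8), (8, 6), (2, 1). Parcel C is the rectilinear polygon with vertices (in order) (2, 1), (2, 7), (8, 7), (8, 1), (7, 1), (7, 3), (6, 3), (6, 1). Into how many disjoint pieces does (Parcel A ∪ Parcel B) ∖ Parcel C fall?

1

(Parcel A ∪ Parcel B) ∖ Parcel C is a single connected region.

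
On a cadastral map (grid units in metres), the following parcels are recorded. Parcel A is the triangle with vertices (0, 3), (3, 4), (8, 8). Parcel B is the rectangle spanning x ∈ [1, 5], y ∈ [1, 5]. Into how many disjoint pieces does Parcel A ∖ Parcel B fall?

Parcel A ∖ Parcel B splits into 2 disjoint pieces (area 0.1458, area 1.575).

2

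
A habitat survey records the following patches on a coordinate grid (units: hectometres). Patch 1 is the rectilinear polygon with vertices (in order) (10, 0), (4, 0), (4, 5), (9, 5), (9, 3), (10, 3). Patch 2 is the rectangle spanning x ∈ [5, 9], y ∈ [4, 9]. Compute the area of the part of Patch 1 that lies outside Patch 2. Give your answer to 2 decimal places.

24.00

|Patch 1| = 28, |Patch 1∩Patch 2| = 4.
|Patch 1 ∖ Patch 2| = |Patch 1| − |Patch 1∩Patch 2| = 28 − 4 = 24.00.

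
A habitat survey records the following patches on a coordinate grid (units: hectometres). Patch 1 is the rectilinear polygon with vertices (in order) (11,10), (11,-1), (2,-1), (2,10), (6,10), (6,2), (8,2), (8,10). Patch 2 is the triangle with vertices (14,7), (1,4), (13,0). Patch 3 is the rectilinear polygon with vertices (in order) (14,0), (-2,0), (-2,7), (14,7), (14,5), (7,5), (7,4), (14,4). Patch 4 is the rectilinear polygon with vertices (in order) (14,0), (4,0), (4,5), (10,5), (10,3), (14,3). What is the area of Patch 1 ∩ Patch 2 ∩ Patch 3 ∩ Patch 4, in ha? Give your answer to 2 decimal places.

12.13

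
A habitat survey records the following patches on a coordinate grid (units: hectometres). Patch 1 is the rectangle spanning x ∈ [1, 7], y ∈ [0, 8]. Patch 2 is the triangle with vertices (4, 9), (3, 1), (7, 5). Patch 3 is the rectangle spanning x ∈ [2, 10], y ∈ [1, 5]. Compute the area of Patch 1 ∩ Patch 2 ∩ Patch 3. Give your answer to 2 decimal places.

7.00

The intersection is the polygon with vertices (3,1), (3.5,5), (7,5).
By the shoelace formula its area is 7.00.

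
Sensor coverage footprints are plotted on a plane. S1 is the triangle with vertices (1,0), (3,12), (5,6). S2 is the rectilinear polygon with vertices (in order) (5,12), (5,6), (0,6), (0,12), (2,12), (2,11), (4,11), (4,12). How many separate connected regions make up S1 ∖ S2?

2

S1 ∖ S2 splits into 2 disjoint pieces (area 9, area 0.25).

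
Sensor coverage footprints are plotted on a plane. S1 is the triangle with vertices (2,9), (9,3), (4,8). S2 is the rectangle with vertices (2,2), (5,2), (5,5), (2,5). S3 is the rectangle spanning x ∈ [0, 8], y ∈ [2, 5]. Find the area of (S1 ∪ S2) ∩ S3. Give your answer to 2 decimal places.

9.26

|S1 ∪ S2| = 11.5.
|(S1 ∪ S2) ∩ S3| = 9.26.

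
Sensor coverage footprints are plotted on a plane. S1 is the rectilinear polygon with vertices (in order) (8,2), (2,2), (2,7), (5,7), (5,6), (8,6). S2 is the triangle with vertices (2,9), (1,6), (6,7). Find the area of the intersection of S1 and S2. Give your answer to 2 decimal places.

1.50

The intersection is the polygon with vertices (2,7), (5,7), (5,6.8), (2,6.2).
By the shoelace formula its area is 1.50.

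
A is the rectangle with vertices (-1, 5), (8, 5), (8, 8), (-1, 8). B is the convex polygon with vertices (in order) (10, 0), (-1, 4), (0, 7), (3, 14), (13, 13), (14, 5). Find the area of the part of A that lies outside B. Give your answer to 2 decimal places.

2.55

|A| = 27, |A∩B| = 24.4524.
|A ∖ B| = |A| − |A∩B| = 27 − 24.4524 = 2.55.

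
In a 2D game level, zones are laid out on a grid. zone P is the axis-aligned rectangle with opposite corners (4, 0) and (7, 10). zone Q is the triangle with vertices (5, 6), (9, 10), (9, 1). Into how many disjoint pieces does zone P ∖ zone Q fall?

zone P ∖ zone Q is a single connected region.

1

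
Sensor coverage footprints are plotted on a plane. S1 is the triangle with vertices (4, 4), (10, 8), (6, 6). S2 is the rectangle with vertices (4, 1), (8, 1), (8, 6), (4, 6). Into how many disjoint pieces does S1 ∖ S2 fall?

S1 ∖ S2 is a single connected region.

1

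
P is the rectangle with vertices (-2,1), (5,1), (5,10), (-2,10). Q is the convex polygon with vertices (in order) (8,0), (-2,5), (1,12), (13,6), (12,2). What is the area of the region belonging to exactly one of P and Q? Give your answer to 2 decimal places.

|P| = 63, |Q| = 100.5, |P∩Q| = 41.8929.
|P △ Q| = |P| + |Q| − 2·|P∩Q| = 63 + 100.5 − 83.7857 = 79.71.

79.71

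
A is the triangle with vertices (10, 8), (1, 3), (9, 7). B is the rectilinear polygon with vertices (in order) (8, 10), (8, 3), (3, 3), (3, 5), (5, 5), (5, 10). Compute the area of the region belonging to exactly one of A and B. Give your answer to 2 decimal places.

|A| = 2, |B| = 25, |A∩B| = 1.2056.
|A △ B| = |A| + |B| − 2·|A∩B| = 2 + 25 − 2.4111 = 24.59.

24.59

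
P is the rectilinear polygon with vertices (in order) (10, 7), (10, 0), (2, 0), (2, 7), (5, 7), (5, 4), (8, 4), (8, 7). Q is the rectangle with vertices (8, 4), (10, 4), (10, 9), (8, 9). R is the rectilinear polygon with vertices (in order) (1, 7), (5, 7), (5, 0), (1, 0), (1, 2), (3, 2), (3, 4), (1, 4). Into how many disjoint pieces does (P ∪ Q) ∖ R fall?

(P ∪ Q) ∖ R splits into 2 disjoint pieces (area 30, area 2).

2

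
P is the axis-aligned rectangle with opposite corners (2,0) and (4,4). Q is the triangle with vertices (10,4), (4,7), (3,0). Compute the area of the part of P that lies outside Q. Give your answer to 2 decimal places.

|P| = 8, |P∩Q| = 2.5714.
|P ∖ Q| = |P| − |P∩Q| = 8 − 2.5714 = 5.43.

5.43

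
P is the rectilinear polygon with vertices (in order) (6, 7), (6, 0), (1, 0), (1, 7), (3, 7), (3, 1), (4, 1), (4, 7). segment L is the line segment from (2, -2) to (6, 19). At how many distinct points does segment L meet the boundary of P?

The segment meets the boundary at (3,3.25), (2.381,0).

2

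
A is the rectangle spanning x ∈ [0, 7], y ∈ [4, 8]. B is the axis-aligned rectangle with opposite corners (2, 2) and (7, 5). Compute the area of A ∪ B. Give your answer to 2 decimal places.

By inclusion–exclusion:
Individual areas: |A| = 28, |B| = 15.
|A∩B|: x∈[2,7], y∈[4,5] → 5·1 = 5.
|A ∪ B| = 43 − 5 = 38.00.

38.00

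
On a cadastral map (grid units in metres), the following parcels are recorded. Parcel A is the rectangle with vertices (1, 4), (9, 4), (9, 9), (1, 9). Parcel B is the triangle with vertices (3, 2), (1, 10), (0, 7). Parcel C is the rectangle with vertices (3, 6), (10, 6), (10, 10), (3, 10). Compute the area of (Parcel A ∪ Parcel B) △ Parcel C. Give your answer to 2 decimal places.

35.16

|Parcel A ∪ Parcel B| = 43.1583.
|(Parcel A ∪ Parcel B) ∩ Parcel C| = 18.
|(Parcel A ∪ Parcel B) △ Parcel C| = 43.1583 + 28 − 36 = 35.16.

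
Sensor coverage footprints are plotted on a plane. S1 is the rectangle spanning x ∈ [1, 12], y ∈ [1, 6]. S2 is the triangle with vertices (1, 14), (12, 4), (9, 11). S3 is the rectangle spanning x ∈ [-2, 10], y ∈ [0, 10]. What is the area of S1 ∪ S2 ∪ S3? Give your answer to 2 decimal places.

142.94

By inclusion–exclusion:
Individual areas: |S1| = 55, |S2| = 23.5, |S3| = 120.
|S1∩S2| = 1.3429.
|S1∩S3|: x∈[1,10], y∈[1,6] → 9·5 = 45.
|S2∩S3| = 9.2372.
|S1∩S2∩S3| = 0.0182.
|S1 ∪ S2 ∪ S3| = 198.5 − 55.5801 + 0.0182 = 142.94.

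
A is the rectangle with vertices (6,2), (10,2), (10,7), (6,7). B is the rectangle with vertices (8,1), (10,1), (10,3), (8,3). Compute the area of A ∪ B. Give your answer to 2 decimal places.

22.00

By inclusion–exclusion:
Individual areas: |A| = 20, |B| = 4.
|A∩B|: x∈[8,10], y∈[2,3] → 2·1 = 2.
|A ∪ B| = 24 − 2 = 22.00.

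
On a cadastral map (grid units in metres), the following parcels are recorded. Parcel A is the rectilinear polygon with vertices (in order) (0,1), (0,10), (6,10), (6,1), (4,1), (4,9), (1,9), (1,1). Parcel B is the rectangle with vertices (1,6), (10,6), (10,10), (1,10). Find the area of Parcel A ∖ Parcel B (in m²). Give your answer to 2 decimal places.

|Parcel A| = 30, |Parcel A∩Parcel B| = 11.
|Parcel A ∖ Parcel B| = |Parcel A| − |Parcel A∩Parcel B| = 30 − 11 = 19.00.

19.00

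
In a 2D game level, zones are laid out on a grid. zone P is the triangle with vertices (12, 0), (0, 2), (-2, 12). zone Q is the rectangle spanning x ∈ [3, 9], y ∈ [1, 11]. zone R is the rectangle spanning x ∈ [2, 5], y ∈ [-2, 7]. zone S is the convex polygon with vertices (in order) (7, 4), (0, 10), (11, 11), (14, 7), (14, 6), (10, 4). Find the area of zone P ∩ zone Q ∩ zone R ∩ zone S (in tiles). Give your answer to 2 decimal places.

0.38

The intersection is the polygon with vertices (3.833,7), (5,6), (5,5.714), (3.5,7).
By the shoelace formula its area is 0.38.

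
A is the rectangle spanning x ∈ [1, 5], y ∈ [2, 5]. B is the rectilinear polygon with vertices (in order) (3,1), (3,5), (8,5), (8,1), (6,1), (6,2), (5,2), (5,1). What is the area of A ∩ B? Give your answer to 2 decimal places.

6.00

The intersection is the polygon with vertices (5,2), (3,2), (3,5), (5,5).
By the shoelace formula its area is 6.00.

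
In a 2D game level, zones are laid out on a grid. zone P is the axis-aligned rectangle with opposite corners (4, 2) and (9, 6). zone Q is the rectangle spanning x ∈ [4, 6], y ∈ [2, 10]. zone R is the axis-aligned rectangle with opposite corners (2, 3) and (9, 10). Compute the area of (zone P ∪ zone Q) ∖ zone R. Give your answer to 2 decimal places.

5.00

|zone P ∪ zone Q| = 28.
|(zone P ∪ zone Q) ∩ zone R| = 23.
|(zone P ∪ zone Q) ∖ zone R| = 28 − 23 = 5.00.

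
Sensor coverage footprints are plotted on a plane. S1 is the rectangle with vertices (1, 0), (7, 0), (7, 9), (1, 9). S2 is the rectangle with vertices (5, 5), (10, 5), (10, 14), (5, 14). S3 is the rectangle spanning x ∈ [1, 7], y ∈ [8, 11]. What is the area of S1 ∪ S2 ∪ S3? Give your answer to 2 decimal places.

99.00

By inclusion–exclusion:
Individual areas: |S1| = 54, |S2| = 45, |S3| = 18.
|S1∩S2|: x∈[5,7], y∈[5,9] → 2·4 = 8.
|S1∩S3|: x∈[1,7], y∈[8,9] → 6·1 = 6.
|S2∩S3|: x∈[5,7], y∈[8,11] → 2·3 = 6.
|S1∩S2∩S3| = 2.
|S1 ∪ S2 ∪ S3| = 117 − 20 + 2 = 99.00.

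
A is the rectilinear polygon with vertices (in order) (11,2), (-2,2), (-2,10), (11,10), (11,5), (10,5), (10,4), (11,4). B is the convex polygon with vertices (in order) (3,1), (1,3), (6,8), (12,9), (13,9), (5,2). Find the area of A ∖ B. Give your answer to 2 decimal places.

|A| = 103, |A∩B| = 33.3333.
|A ∖ B| = |A| − |A∩B| = 103 − 33.3333 = 69.67.

69.67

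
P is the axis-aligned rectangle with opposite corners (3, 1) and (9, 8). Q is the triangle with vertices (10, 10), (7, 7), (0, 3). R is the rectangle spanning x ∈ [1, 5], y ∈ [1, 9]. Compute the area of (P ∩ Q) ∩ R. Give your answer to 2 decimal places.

1.03

The region (P ∩ Q) ∩ R is the polygon with vertices (3,4.714), (3,5.1), (5,6.5), (5,5.857).
By the shoelace formula its area is 1.03.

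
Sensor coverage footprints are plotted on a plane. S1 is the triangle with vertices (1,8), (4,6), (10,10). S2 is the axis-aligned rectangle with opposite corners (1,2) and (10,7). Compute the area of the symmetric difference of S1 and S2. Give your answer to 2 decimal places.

54.00

|S1| = 12, |S2| = 45, |S1∩S2| = 1.5.
|S1 △ S2| = |S1| + |S2| − 2·|S1∩S2| = 12 + 45 − 3 = 54.00.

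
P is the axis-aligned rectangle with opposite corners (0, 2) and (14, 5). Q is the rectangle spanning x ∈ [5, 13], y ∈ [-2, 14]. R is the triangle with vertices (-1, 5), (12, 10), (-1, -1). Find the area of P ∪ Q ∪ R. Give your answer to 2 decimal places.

161.24

By inclusion–exclusion:
Individual areas: |P| = 42, |Q| = 128, |R| = 39.
|P∩Q|: x∈[5,13], y∈[2,5] → 8·3 = 24.
|P∩R| = 12.9545.
|Q∩R| = 11.3077.
|P∩Q∩R| = 0.5035.
|P ∪ Q ∪ R| = 209 − 48.2622 + 0.5035 = 161.24.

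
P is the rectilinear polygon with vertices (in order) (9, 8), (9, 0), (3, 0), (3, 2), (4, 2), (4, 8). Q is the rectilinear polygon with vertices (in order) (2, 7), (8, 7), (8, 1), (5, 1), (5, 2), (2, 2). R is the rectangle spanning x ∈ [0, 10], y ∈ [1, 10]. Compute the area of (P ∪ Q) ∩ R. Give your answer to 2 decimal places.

The region (P ∪ Q) ∩ R is the polygon with vertices (3,2), (2,2), (2,7), (4,7), (4,8), (9,8), (9,1), (3,1).
By the shoelace formula its area is 46.00.

46.00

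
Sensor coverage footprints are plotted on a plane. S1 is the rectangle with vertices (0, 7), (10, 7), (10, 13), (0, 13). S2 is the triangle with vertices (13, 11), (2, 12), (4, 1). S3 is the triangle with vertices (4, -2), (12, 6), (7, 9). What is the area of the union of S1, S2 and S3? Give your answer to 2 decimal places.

By inclusion–exclusion:
Individual areas: |S1| = 60, |S2| = 59.5, |S3| = 32.
|S1∩S2| = 34.6182.
|S1∩S3| = 3.8455.
|S2∩S3| = 10.6245.
|S1∩S2∩S3| = 3.7091.
|S1 ∪ S2 ∪ S3| = 151.5 − 49.0881 + 3.7091 = 106.12.

106.12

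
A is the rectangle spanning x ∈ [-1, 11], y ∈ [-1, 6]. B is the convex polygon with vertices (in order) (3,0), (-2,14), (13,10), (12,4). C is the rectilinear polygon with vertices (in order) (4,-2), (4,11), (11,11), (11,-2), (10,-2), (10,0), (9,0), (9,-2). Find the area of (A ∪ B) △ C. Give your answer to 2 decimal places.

87.61

|A ∪ B| = 163.7937.
|(A ∪ B) ∩ C| = 82.5917.
|(A ∪ B) △ C| = 163.7937 + 89 − 165.1833 = 87.61.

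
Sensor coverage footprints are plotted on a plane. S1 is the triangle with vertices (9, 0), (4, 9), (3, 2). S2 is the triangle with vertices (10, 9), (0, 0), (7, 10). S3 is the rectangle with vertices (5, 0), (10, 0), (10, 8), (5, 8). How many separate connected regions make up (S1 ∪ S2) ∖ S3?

(S1 ∪ S2) ∖ S3 splits into 2 disjoint pieces (area 13.0739, area 5.3444).

2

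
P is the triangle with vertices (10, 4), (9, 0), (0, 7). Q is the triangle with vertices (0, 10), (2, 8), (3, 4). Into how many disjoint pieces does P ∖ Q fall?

P ∖ Q splits into 2 disjoint pieces (area 19.877, area 1.0348).

2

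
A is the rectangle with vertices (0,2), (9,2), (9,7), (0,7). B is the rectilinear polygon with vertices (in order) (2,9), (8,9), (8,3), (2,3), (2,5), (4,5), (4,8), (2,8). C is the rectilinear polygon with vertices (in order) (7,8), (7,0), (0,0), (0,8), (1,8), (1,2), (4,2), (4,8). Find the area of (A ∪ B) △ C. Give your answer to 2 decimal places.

|A ∪ B| = 55.
|(A ∪ B) ∩ C| = 23.
|(A ∪ B) △ C| = 55 + 38 − 46 = 47.00.

47.00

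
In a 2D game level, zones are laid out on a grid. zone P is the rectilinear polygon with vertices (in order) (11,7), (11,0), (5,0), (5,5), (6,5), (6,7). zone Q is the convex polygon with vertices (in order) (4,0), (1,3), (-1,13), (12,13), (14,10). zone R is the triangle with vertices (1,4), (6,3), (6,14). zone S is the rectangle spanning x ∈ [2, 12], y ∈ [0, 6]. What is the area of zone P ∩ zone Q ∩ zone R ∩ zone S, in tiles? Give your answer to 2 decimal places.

1.90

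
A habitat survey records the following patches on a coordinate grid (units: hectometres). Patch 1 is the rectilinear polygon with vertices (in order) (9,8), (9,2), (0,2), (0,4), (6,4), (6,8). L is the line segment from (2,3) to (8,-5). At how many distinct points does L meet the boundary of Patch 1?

The segment meets the boundary at (2.75,2).

1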